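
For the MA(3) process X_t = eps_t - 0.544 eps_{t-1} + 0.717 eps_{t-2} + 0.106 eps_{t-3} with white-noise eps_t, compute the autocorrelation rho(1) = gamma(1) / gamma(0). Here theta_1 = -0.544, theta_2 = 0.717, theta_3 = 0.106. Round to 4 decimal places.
\rho(1) = -0.4711

For an MA(q) process with theta_0 = 1, the autocovariance is
  gamma(k) = sigma^2 * sum_{i=0..q-k} theta_i * theta_{i+k},
and rho(k) = gamma(k) / gamma(0). Sigma^2 cancels.
  numerator   = (1)*(-0.544) + (-0.544)*(0.717) + (0.717)*(0.106) = -0.858046.
  denominator = (1)^2 + (-0.544)^2 + (0.717)^2 + (0.106)^2 = 1.821261.
  rho(1) = -0.858046 / 1.821261 = -0.4711.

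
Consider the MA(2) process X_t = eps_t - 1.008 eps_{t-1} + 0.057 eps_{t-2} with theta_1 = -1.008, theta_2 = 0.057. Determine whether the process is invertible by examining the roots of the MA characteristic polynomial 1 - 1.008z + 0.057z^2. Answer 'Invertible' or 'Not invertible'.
\text{Invertible}

The MA(q) characteristic polynomial is P(z) = 1 - 1.008z + 0.057z^2.
Invertibility requires all roots to lie outside the unit circle, i.e. |z| > 1 for every root.
Set 1 + (-1.008) z + (0.057) z^2 = 0, i.e. a z^2 + b z + c = 0 with a = 0.057, b = -1.008, c = 1.
Discriminant D = b^2 - 4ac = (-1.008)^2 - 4*(0.057)*1 = 1.016064 - (0.228) = 0.788064.
D >= 0, so the roots are real: z = (-b +/- sqrt(D)) / (2a) = (1.008 +/- 0.88773) / (0.114).
  z_1 = (1.008 + 0.88773) / (0.114) = 16.6292,   |z_1| = 16.6292.
  z_2 = (1.008 - 0.88773) / (0.114) = 1.055,   |z_2| = 1.055.
Moduli of all roots: 16.6292, 1.0550.
All moduli strictly greater than 1? Yes.
Verdict: Invertible.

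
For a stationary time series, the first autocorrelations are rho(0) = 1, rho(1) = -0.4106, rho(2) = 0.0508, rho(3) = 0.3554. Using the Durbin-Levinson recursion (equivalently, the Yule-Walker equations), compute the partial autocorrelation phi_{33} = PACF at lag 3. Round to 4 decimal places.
\phi_{33} = 0.3941

The PACF at lag k is phi_{kk}, the last component of the solution
to the Yule-Walker system G_k phi = r_k where
  (G_k)_{ij} = rho(|i - j|), (r_k)_i = rho(i), i,j = 1..k.
Equivalently, Durbin-Levinson gives phi_{kk} iteratively:
  phi_{11} = rho(1)
  phi_{kk} = [rho(k) - sum_{j=1..k-1} phi_{k-1,j} rho(k-j)]
            / [1 - sum_{j=1..k-1} phi_{k-1,j} rho(j)],
  phi_{k,j} = phi_{k-1,j} - phi_{kk} phi_{k-1,k-j},  j = 1..k-1.
Step k = 1:
  phi_11 = rho(1) = -0.4106.
Step k = 2:
  phi_22 = [rho(2) - phi_11 rho(1)] / [1 - phi_11 rho(1)] = [0.0508 - (-0.4106)(-0.4106)] / [1 - (-0.4106)(-0.4106)]
         = -0.11779236 / 0.83140764 = -0.141678.
  Update: phi_21 = phi_11 - phi_22 phi_11 = -0.4106 - (-0.141678)(-0.4106) = -0.468773.
Step k = 3:
  phi_33 = [rho(3) - phi_21 rho(2) - phi_22 rho(1)] / [1 - phi_21 rho(1) - phi_22 rho(2)]
    numerator   = 0.3554 - (-0.468773)(0.0508) - (-0.141678)(-0.4106) = 0.32104059
    denominator = 1 - (-0.468773)(-0.4106) - (-0.141678)(0.0508) = 0.81471903
  phi_33 = 0.32104059 / 0.81471903 = 0.3941.
Therefore phi_{33} = 0.3941.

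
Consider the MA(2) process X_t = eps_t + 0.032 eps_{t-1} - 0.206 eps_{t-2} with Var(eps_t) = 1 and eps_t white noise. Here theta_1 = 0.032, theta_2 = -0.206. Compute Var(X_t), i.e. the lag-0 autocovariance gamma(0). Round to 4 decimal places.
\gamma(0) = 1.0435

For an MA(q) process X_t = eps_t + sum_i theta_i eps_{t-i} with
Var(eps_t) = sigma^2, the variance is
  gamma(0) = sigma^2 * (1 + sum_i theta_i^2).
  sum_i theta_i^2 = (0.032)^2 + (-0.206)^2 = 0.001024 + 0.042436 = 0.04346.
  gamma(0) = 1 * (1 + 0.04346) = 1 * 1.04346 = 1.04346, which rounds to 1.0435.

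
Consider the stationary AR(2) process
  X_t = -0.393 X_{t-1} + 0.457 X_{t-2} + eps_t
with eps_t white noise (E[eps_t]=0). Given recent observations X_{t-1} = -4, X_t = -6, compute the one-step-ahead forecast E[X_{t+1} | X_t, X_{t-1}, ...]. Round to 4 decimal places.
E[X_{t+1} \mid \mathcal F_t] = 0.5300

For an AR(p) model X_t = c + sum_i phi_i X_{t-i} + eps_t, the
one-step-ahead conditional mean is
  E[X_{t+1} | X_t, ...] = c + sum_i phi_i X_{t+1-i}.
Substitute known values:
  E[X_{t+1} | ...] = (-0.393) * (-6) + (0.457) * (-4)
                   = 0.5300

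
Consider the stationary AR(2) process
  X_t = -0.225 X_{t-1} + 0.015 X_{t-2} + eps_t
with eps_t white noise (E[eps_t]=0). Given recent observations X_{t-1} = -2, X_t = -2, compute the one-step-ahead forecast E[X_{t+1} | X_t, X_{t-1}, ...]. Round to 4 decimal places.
E[X_{t+1} \mid \mathcal F_t] = 0.4200

For an AR(p) model X_t = c + sum_i phi_i X_{t-i} + eps_t, the
one-step-ahead conditional mean is
  E[X_{t+1} | X_t, ...] = c + sum_i phi_i X_{t+1-i}.
Substitute known values:
  E[X_{t+1} | ...] = (-0.225) * (-2) + (0.015) * (-2)
                   = 0.4200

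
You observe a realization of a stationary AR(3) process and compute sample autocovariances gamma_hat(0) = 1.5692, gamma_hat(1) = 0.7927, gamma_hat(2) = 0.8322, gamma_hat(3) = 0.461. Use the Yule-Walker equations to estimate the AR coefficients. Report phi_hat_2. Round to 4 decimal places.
\hat\phi_{2} = 0.4000

The Yule-Walker equations for an AR(p) process read, in matrix form,
  Gamma_p phi = r_p,   with   (Gamma_p)_{ij} = gamma(|i - j|),
                       (r_p)_i = gamma(i),   i,j = 1..p.
Substitute the sample gammas (Toeplitz matrix and right-hand side of size 3):
  Gamma_p = [[1.5692, 0.7927, 0.8322], [0.7927, 1.5692, 0.7927], [0.8322, 0.7927, 1.5692]]
  r_p     = [0.7927, 0.8322, 0.461]
Written out (R1..R3):
  (R1) 1.5692 phi_1 + 0.7927 phi_2 + 0.8322 phi_3 = 0.7927
  (R2) 0.7927 phi_1 + 1.5692 phi_2 + 0.7927 phi_3 = 0.8322
  (R3) 0.8322 phi_1 + 0.7927 phi_2 + 1.5692 phi_3 = 0.461
Gaussian elimination:
  R2 <- R2 - (0.7927/1.5692) R1 = R2 - (0.505162) R1:  1.168758 phi_2 + 0.372304 phi_3 = 0.431758
  R3 <- R3 - (0.8322/1.5692) R1 = R3 - (0.530334) R1:  0.372304 phi_2 + 1.127856 phi_3 = 0.040604
  R3 <- R3 - (0.372304/1.168758) R2 = R3 - (0.318547) R2:  1.00926 phi_3 = -0.096931
Back-substitution:
  phi_hat_3 = -0.096931 / 1.00926 = -0.096042
  phi_hat_2 = (0.431758 - (0.372304)(-0.096042)) / 1.168758 = 0.40001
  phi_hat_1 = (0.7927 - (0.7927)(0.40001) - (0.8322)(-0.096042)) / 1.5692 = 0.354026
So phi_hat = [0.3540, 0.4000, -0.0960].
Therefore phi_hat_2 = 0.4000.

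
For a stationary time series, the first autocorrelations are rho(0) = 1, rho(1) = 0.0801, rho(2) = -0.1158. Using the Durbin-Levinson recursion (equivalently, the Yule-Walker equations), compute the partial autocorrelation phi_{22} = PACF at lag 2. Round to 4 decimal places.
\phi_{22} = -0.1230

The PACF at lag k is phi_{kk}, the last component of the solution
to the Yule-Walker system G_k phi = r_k where
  (G_k)_{ij} = rho(|i - j|), (r_k)_i = rho(i), i,j = 1..k.
Equivalently, Durbin-Levinson gives phi_{kk} iteratively:
  phi_{11} = rho(1)
  phi_{kk} = [rho(k) - sum_{j=1..k-1} phi_{k-1,j} rho(k-j)]
            / [1 - sum_{j=1..k-1} phi_{k-1,j} rho(j)],
  phi_{k,j} = phi_{k-1,j} - phi_{kk} phi_{k-1,k-j},  j = 1..k-1.
Step k = 1:
  phi_11 = rho(1) = 0.0801.
Step k = 2:
  phi_22 = [rho(2) - phi_11 rho(1)] / [1 - phi_11 rho(1)] = [-0.1158 - (0.0801)(0.0801)] / [1 - (0.0801)(0.0801)]
         = -0.12221601 / 0.99358399 = -0.123.
Therefore phi_{22} = -0.1230.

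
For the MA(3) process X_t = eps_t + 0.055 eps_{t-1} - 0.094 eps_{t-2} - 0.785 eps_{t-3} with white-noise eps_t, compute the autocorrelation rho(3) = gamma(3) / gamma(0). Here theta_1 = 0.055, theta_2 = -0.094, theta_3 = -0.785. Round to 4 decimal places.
\rho(3) = -0.4822

For an MA(q) process with theta_0 = 1, the autocovariance is
  gamma(k) = sigma^2 * sum_{i=0..q-k} theta_i * theta_{i+k},
and rho(k) = gamma(k) / gamma(0). Sigma^2 cancels.
  numerator   = (1)*(-0.785) = -0.785.
  denominator = (1)^2 + (0.055)^2 + (-0.094)^2 + (-0.785)^2 = 1.628086.
  rho(3) = -0.785 / 1.628086 = -0.4822.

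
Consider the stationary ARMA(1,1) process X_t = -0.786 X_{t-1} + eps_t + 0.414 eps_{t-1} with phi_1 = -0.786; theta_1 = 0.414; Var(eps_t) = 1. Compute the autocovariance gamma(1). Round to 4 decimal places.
\gamma(1) = -0.6566

Multiply the model equation by X_{t-k} and take expectations. With theta_0 = psi_0 = 1 and psi_j the MA(infinity) weights, this gives
  gamma(k) - sum_i phi_i gamma(k-i) = c_k,
  c_k = sigma^2 * sum_{j=k..q} theta_j psi_{j-k}   (c_k = 0 for k > q),
using gamma(-m) = gamma(m).
psi-weights needed (psi_j = theta_j + sum_i phi_i psi_{j-i}):
  psi_1 = theta_1 + phi_1 = 0.414 + (-0.786) = -0.372
Right-hand sides:
  c_0 = sigma^2 (1 + theta_1 psi_1) = 1 * (1 + (0.414)(-0.372)) = 1 * 0.845992 = 0.845992
  c_1 = sigma^2 theta_1 = 1 * (0.414) = 0.414
  c_2 = 0
Equations for k = 0 and k = 1 (AR order 1):
  gamma(0) = phi_1 gamma(1) + c_0
  gamma(1) = phi_1 gamma(0) + c_1
Substituting the second into the first: gamma(0) (1 - phi_1^2) = c_0 + phi_1 c_1, so
  gamma(0) = (c_0 + phi_1 c_1) / (1 - phi_1^2) = (0.845992 + (-0.786)(0.414)) / (1 - (-0.786)^2) = 0.520588 / 0.382204 = 1.362068.
  gamma(1) = phi_1 gamma(0) + c_1 = (-0.786)(1.362068) + (0.414) = -0.656586.
Therefore gamma(1) = -0.6566 (to 4 decimal places).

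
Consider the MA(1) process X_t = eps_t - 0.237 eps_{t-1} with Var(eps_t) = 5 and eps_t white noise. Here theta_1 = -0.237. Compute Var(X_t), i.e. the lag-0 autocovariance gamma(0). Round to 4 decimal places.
\gamma(0) = 5.2808

For an MA(q) process X_t = eps_t + sum_i theta_i eps_{t-i} with
Var(eps_t) = sigma^2, the variance is
  gamma(0) = sigma^2 * (1 + sum_i theta_i^2).
  sum_i theta_i^2 = (-0.237)^2 = 0.056169.
  gamma(0) = 5 * (1 + 0.056169) = 5 * 1.056169 = 5.280845, which rounds to 5.2808.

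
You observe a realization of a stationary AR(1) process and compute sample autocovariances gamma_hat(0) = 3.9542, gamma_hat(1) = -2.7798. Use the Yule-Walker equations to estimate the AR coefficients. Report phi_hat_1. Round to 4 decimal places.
\hat\phi_{1} = -0.7030

The Yule-Walker equations for an AR(p) process read, in matrix form,
  Gamma_p phi = r_p,   with   (Gamma_p)_{ij} = gamma(|i - j|),
                       (r_p)_i = gamma(i),   i,j = 1..p.
Substitute the sample gammas (Toeplitz matrix and right-hand side of size 1):
  Gamma_p = [[3.9542]]
  r_p     = [-2.7798]
With p = 1 this is the single equation gamma(0) phi_1 = gamma(1):
  phi_hat_1 = gamma(1) / gamma(0) = -2.7798 / 3.9542 = -0.7030.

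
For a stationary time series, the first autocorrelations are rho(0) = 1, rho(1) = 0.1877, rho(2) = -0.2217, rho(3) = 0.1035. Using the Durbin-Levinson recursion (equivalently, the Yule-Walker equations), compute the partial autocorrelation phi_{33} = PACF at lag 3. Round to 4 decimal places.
\phi_{33} = 0.2300

The PACF at lag k is phi_{kk}, the last component of the solution
to the Yule-Walker system G_k phi = r_k where
  (G_k)_{ij} = rho(|i - j|), (r_k)_i = rho(i), i,j = 1..k.
Equivalently, Durbin-Levinson gives phi_{kk} iteratively:
  phi_{11} = rho(1)
  phi_{kk} = [rho(k) - sum_{j=1..k-1} phi_{k-1,j} rho(k-j)]
            / [1 - sum_{j=1..k-1} phi_{k-1,j} rho(j)],
  phi_{k,j} = phi_{k-1,j} - phi_{kk} phi_{k-1,k-j},  j = 1..k-1.
Step k = 1:
  phi_11 = rho(1) = 0.1877.
Step k = 2:
  phi_22 = [rho(2) - phi_11 rho(1)] / [1 - phi_11 rho(1)] = [-0.2217 - (0.1877)(0.1877)] / [1 - (0.1877)(0.1877)]
         = -0.25693129 / 0.96476871 = -0.266314.
  Update: phi_21 = phi_11 - phi_22 phi_11 = 0.1877 - (-0.266314)(0.1877) = 0.237687.
Step k = 3:
  phi_33 = [rho(3) - phi_21 rho(2) - phi_22 rho(1)] / [1 - phi_21 rho(1) - phi_22 rho(2)]
    numerator   = 0.1035 - (0.237687)(-0.2217) - (-0.266314)(0.1877) = 0.20618235
    denominator = 1 - (0.237687)(0.1877) - (-0.266314)(-0.2217) = 0.89634434
  phi_33 = 0.20618235 / 0.89634434 = 0.23.
Therefore phi_{33} = 0.2300.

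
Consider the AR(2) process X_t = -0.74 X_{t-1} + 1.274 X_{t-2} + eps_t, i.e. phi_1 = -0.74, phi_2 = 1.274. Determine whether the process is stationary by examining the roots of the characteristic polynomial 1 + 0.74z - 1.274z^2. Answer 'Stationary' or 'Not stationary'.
\text{Not stationary}

The AR(p) characteristic polynomial is P(z) = 1 + 0.74z - 1.274z^2.
Stationarity requires all roots to lie outside the unit circle, i.e. |z| > 1 for every root.
Set 1 + (0.74) z + (-1.274) z^2 = 0, i.e. a z^2 + b z + c = 0 with a = -1.274, b = 0.74, c = 1.
Discriminant D = b^2 - 4ac = (0.74)^2 - 4*(-1.274)*1 = 0.5476 - (-5.096) = 5.6436.
D >= 0, so the roots are real: z = (-b +/- sqrt(D)) / (2a) = (-0.74 +/- 2.375626) / (-2.548).
  z_1 = (-0.74 + 2.375626) / (-2.548) = -0.6419,   |z_1| = 0.6419.
  z_2 = (-0.74 - 2.375626) / (-2.548) = 1.2228,   |z_2| = 1.2228.
Moduli of all roots: 0.6419, 1.2228.
All moduli strictly greater than 1? No.
Verdict: Not stationary.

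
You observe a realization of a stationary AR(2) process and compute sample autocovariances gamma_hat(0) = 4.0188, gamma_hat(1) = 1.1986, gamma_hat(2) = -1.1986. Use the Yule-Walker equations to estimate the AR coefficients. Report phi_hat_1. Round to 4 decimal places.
\hat\phi_{1} = 0.4250

The Yule-Walker equations for an AR(p) process read, in matrix form,
  Gamma_p phi = r_p,   with   (Gamma_p)_{ij} = gamma(|i - j|),
                       (r_p)_i = gamma(i),   i,j = 1..p.
Substitute the sample gammas (Toeplitz matrix and right-hand side of size 2):
  Gamma_p = [[4.0188, 1.1986], [1.1986, 4.0188]]
  r_p     = [1.1986, -1.1986]
Written out:
  4.0188 phi_1 + 1.1986 phi_2 = 1.1986
  1.1986 phi_1 + 4.0188 phi_2 = -1.1986
Solve by Cramer's rule:
  det = gamma(0)^2 - gamma(1)^2 = (4.0188)^2 - (1.1986)^2 = 16.15075344 - 1.43664196 = 14.71411148
  phi_hat_1 = [gamma(1) gamma(0) - gamma(1) gamma(2)] / det = [(1.1986)(4.0188) - (1.1986)(-1.1986)] / 14.71411148 = 6.25357564 / 14.71411148 = 0.425
  phi_hat_2 = [gamma(0) gamma(2) - gamma(1)^2] / det = [(4.0188)(-1.1986) - (1.1986)^2] / 14.71411148 = -6.25357564 / 14.71411148 = -0.425
So phi_hat = [0.4250, -0.4250].
Therefore phi_hat_1 = 0.4250.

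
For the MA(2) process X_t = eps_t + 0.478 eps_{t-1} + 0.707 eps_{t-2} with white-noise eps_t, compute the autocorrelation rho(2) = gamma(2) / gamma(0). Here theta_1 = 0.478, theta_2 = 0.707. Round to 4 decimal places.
\rho(2) = 0.4091

For an MA(q) process with theta_0 = 1, the autocovariance is
  gamma(k) = sigma^2 * sum_{i=0..q-k} theta_i * theta_{i+k},
and rho(k) = gamma(k) / gamma(0). Sigma^2 cancels.
  numerator   = (1)*(0.707) = 0.707.
  denominator = (1)^2 + (0.478)^2 + (0.707)^2 = 1.728333.
  rho(2) = 0.707 / 1.728333 = 0.4091.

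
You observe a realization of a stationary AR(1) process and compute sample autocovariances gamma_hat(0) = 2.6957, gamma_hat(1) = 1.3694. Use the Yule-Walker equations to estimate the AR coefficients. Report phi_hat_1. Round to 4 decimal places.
\hat\phi_{1} = 0.5080

The Yule-Walker equations for an AR(p) process read, in matrix form,
  Gamma_p phi = r_p,   with   (Gamma_p)_{ij} = gamma(|i - j|),
                       (r_p)_i = gamma(i),   i,j = 1..p.
Substitute the sample gammas (Toeplitz matrix and right-hand side of size 1):
  Gamma_p = [[2.6957]]
  r_p     = [1.3694]
With p = 1 this is the single equation gamma(0) phi_1 = gamma(1):
  phi_hat_1 = gamma(1) / gamma(0) = 1.3694 / 2.6957 = 0.5080.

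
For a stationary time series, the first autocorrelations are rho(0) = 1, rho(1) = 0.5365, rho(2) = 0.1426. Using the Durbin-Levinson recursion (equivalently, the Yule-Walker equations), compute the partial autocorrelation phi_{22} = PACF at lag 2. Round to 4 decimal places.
\phi_{22} = -0.2039

The PACF at lag k is phi_{kk}, the last component of the solution
to the Yule-Walker system G_k phi = r_k where
  (G_k)_{ij} = rho(|i - j|), (r_k)_i = rho(i), i,j = 1..k.
Equivalently, Durbin-Levinson gives phi_{kk} iteratively:
  phi_{11} = rho(1)
  phi_{kk} = [rho(k) - sum_{j=1..k-1} phi_{k-1,j} rho(k-j)]
            / [1 - sum_{j=1..k-1} phi_{k-1,j} rho(j)],
  phi_{k,j} = phi_{k-1,j} - phi_{kk} phi_{k-1,k-j},  j = 1..k-1.
Step k = 1:
  phi_11 = rho(1) = 0.5365.
Step k = 2:
  phi_22 = [rho(2) - phi_11 rho(1)] / [1 - phi_11 rho(1)] = [0.1426 - (0.5365)(0.5365)] / [1 - (0.5365)(0.5365)]
         = -0.14523225 / 0.71216775 = -0.2039.
Therefore phi_{22} = -0.2039.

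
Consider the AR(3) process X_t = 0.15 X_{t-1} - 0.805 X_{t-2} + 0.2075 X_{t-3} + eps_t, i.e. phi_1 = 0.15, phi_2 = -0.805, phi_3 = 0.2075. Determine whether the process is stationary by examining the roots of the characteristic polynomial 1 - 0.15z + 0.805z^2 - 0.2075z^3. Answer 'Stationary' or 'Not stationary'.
\text{Stationary}

The AR(p) characteristic polynomial is P(z) = 1 - 0.15z + 0.805z^2 - 0.2075z^3.
Stationarity requires all roots to lie outside the unit circle, i.e. |z| > 1 for every root.
Degree 3: look for a simple real root z0 first, then factor out (1 - z/z0) and solve the remaining quadratic.
Testing z0 = 4: P(4) = 1 + (-0.15)(4) + (0.805)(4)^2 + (-0.2075)(4)^3
  = 1 + (-0.6) + (12.88) + (-13.28) = 0.  So z_0 = 4 is a root, |z_0| = 4.
Divide out the factor (1 - 0.25 z) = (1 - z/z0) (since 1/z0 = 0.25):
  P(z) = (1 - 0.25 z)(1 + (0.1) z + (0.83) z^2)
  [check: z-coef 0.1 - (0.25) = -0.15; z^2-coef 0.83 - (0.25)(0.1) = 0.805; z^3-coef -(0.25)(0.83) = -0.2075.]
Remaining roots from the quadratic factor 1 + (0.1) z + (0.83) z^2:
  Set 1 + (0.1) z + (0.83) z^2 = 0, i.e. a z^2 + b z + c = 0 with a = 0.83, b = 0.1, c = 1.
  Discriminant D = b^2 - 4ac = (0.1)^2 - 4*(0.83)*1 = 0.01 - (3.32) = -3.31.
  D < 0, so the roots are the complex-conjugate pair z = (-b +/- i sqrt(-D)) / (2a) = -0.0602 +/- 1.096i.
  For a conjugate pair |z|^2 = z * conj(z) = (product of roots) = c/a = 1/(0.83) = 1.204819, so |z| = sqrt(1.204819) = 1.0976 for both roots.
Moduli of all roots: 4.0000, 1.0976, 1.0976.
All moduli strictly greater than 1? Yes.
Verdict: Stationary.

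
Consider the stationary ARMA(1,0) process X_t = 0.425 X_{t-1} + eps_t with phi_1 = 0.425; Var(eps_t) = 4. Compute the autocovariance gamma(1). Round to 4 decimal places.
\gamma(1) = 2.0748

Multiply the model equation by X_{t-k} and take expectations. With theta_0 = psi_0 = 1 and psi_j the MA(infinity) weights, this gives
  gamma(k) - sum_i phi_i gamma(k-i) = c_k,
  c_k = sigma^2 * sum_{j=k..q} theta_j psi_{j-k}   (c_k = 0 for k > q),
using gamma(-m) = gamma(m).
Pure AR (q = 0): c_0 = sigma^2 = 4, c_k = 0 for k >= 1.
Equations for k = 0 and k = 1 (AR order 1):
  gamma(0) = phi_1 gamma(1) + c_0
  gamma(1) = phi_1 gamma(0) + c_1
Substituting the second into the first: gamma(0) (1 - phi_1^2) = c_0 + phi_1 c_1, so
  gamma(0) = c_0 / (1 - phi_1^2) = 4 / (1 - (0.425)^2) = 4 / 0.819375 = 4.88177.
  gamma(1) = phi_1 gamma(0) = (0.425)(4.88177) = 2.074752.
Therefore gamma(1) = 2.0748 (to 4 decimal places).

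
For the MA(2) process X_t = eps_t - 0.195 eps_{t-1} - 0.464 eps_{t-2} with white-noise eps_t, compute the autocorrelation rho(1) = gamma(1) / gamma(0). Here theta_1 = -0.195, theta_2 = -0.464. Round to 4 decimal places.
\rho(1) = -0.0834

For an MA(q) process with theta_0 = 1, the autocovariance is
  gamma(k) = sigma^2 * sum_{i=0..q-k} theta_i * theta_{i+k},
and rho(k) = gamma(k) / gamma(0). Sigma^2 cancels.
  numerator   = (1)*(-0.195) + (-0.195)*(-0.464) = -0.10452.
  denominator = (1)^2 + (-0.195)^2 + (-0.464)^2 = 1.253321.
  rho(1) = -0.10452 / 1.253321 = -0.0834.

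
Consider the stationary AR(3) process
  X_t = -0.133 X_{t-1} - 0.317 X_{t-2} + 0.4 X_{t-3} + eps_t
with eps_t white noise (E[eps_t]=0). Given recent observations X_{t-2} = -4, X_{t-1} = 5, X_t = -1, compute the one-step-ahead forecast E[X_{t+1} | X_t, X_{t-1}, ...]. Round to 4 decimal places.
E[X_{t+1} \mid \mathcal F_t] = -3.0520

For an AR(p) model X_t = c + sum_i phi_i X_{t-i} + eps_t, the
one-step-ahead conditional mean is
  E[X_{t+1} | X_t, ...] = c + sum_i phi_i X_{t+1-i}.
Substitute known values:
  E[X_{t+1} | ...] = (-0.133) * (-1) + (-0.317) * (5) + (0.4) * (-4)
                   = -3.0520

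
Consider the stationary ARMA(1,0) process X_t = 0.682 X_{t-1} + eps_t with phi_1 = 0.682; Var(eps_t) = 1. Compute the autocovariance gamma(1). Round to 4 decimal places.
\gamma(1) = 1.2751

Multiply the model equation by X_{t-k} and take expectations. With theta_0 = psi_0 = 1 and psi_j the MA(infinity) weights, this gives
  gamma(k) - sum_i phi_i gamma(k-i) = c_k,
  c_k = sigma^2 * sum_{j=k..q} theta_j psi_{j-k}   (c_k = 0 for k > q),
using gamma(-m) = gamma(m).
Pure AR (q = 0): c_0 = sigma^2 = 1, c_k = 0 for k >= 1.
Equations for k = 0 and k = 1 (AR order 1):
  gamma(0) = phi_1 gamma(1) + c_0
  gamma(1) = phi_1 gamma(0) + c_1
Substituting the second into the first: gamma(0) (1 - phi_1^2) = c_0 + phi_1 c_1, so
  gamma(0) = c_0 / (1 - phi_1^2) = 1 / (1 - (0.682)^2) = 1 / 0.534876 = 1.869592.
  gamma(1) = phi_1 gamma(0) = (0.682)(1.869592) = 1.275062.
Therefore gamma(1) = 1.2751 (to 4 decimal places).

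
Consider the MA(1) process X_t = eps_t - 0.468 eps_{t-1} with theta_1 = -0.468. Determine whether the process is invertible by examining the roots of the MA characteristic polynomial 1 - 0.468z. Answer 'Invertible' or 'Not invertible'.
\text{Invertible}

The MA(q) characteristic polynomial is P(z) = 1 - 0.468z.
Invertibility requires all roots to lie outside the unit circle, i.e. |z| > 1 for every root.
This is linear in z: 1 + (-0.468) z = 0  =>  z = -1/(-0.468) = 2.136752,  |z| = 2.136752.
Moduli of all roots: 2.1368.
All moduli strictly greater than 1? Yes.
Verdict: Invertible.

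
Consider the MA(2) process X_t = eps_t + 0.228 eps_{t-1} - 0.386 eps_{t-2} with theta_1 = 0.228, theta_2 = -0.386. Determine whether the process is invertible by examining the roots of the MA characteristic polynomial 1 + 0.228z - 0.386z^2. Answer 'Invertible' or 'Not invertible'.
\text{Invertible}

The MA(q) characteristic polynomial is P(z) = 1 + 0.228z - 0.386z^2.
Invertibility requires all roots to lie outside the unit circle, i.e. |z| > 1 for every root.
Set 1 + (0.228) z + (-0.386) z^2 = 0, i.e. a z^2 + b z + c = 0 with a = -0.386, b = 0.228, c = 1.
Discriminant D = b^2 - 4ac = (0.228)^2 - 4*(-0.386)*1 = 0.051984 - (-1.544) = 1.595984.
D >= 0, so the roots are real: z = (-b +/- sqrt(D)) / (2a) = (-0.228 +/- 1.263323) / (-0.772).
  z_1 = (-0.228 + 1.263323) / (-0.772) = -1.3411,   |z_1| = 1.3411.
  z_2 = (-0.228 - 1.263323) / (-0.772) = 1.9318,   |z_2| = 1.9318.
Moduli of all roots: 1.3411, 1.9318.
All moduli strictly greater than 1? Yes.
Verdict: Invertible.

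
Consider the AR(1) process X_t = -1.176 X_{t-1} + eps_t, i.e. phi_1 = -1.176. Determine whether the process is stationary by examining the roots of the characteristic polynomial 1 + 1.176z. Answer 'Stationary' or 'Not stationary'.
\text{Not stationary}

The AR(p) characteristic polynomial is P(z) = 1 + 1.176z.
Stationarity requires all roots to lie outside the unit circle, i.e. |z| > 1 for every root.
This is linear in z: 1 + (1.176) z = 0  =>  z = -1/(1.176) = -0.85034,  |z| = 0.85034.
Moduli of all roots: 0.8503.
All moduli strictly greater than 1? No.
Verdict: Not stationary.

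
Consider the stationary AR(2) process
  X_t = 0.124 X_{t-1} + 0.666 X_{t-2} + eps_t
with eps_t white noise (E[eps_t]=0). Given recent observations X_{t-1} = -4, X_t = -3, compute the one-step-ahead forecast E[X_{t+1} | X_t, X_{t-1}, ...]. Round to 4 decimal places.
E[X_{t+1} \mid \mathcal F_t] = -3.0360

For an AR(p) model X_t = c + sum_i phi_i X_{t-i} + eps_t, the
one-step-ahead conditional mean is
  E[X_{t+1} | X_t, ...] = c + sum_i phi_i X_{t+1-i}.
Substitute known values:
  E[X_{t+1} | ...] = (0.124) * (-3) + (0.666) * (-4)
                   = -3.0360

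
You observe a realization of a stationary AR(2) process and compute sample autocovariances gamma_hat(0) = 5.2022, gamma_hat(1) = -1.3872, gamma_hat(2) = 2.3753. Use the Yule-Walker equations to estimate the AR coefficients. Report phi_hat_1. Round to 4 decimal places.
\hat\phi_{1} = -0.1560

The Yule-Walker equations for an AR(p) process read, in matrix form,
  Gamma_p phi = r_p,   with   (Gamma_p)_{ij} = gamma(|i - j|),
                       (r_p)_i = gamma(i),   i,j = 1..p.
Substitute the sample gammas (Toeplitz matrix and right-hand side of size 2):
  Gamma_p = [[5.2022, -1.3872], [-1.3872, 5.2022]]
  r_p     = [-1.3872, 2.3753]
Written out:
  5.2022 phi_1 - 1.3872 phi_2 = -1.3872
  -1.3872 phi_1 + 5.2022 phi_2 = 2.3753
Solve by Cramer's rule:
  det = gamma(0)^2 - gamma(1)^2 = (5.2022)^2 - (-1.3872)^2 = 27.06288484 - 1.92432384 = 25.138561
  phi_hat_1 = [gamma(1) gamma(0) - gamma(1) gamma(2)] / det = [(-1.3872)(5.2022) - (-1.3872)(2.3753)] / 25.138561 = -3.92147568 / 25.138561 = -0.156
  phi_hat_2 = [gamma(0) gamma(2) - gamma(1)^2] / det = [(5.2022)(2.3753) - (-1.3872)^2] / 25.138561 = 10.43246182 / 25.138561 = 0.415
So phi_hat = [-0.1560, 0.4150].
Therefore phi_hat_1 = -0.1560.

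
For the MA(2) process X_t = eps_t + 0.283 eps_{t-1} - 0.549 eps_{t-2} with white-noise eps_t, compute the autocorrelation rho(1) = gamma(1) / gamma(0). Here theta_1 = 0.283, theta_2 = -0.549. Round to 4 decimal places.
\rho(1) = 0.0924

For an MA(q) process with theta_0 = 1, the autocovariance is
  gamma(k) = sigma^2 * sum_{i=0..q-k} theta_i * theta_{i+k},
and rho(k) = gamma(k) / gamma(0). Sigma^2 cancels.
  numerator   = (1)*(0.283) + (0.283)*(-0.549) = 0.127633.
  denominator = (1)^2 + (0.283)^2 + (-0.549)^2 = 1.38149.
  rho(1) = 0.127633 / 1.38149 = 0.0924.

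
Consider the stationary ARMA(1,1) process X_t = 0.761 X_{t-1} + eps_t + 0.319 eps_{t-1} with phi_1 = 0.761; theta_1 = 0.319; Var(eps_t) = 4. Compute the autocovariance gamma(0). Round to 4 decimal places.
\gamma(0) = 15.0854

Multiply the model equation by X_{t-k} and take expectations. With theta_0 = psi_0 = 1 and psi_j the MA(infinity) weights, this gives
  gamma(k) - sum_i phi_i gamma(k-i) = c_k,
  c_k = sigma^2 * sum_{j=k..q} theta_j psi_{j-k}   (c_k = 0 for k > q),
using gamma(-m) = gamma(m).
psi-weights needed (psi_j = theta_j + sum_i phi_i psi_{j-i}):
  psi_1 = theta_1 + phi_1 = 0.319 + (0.761) = 1.08
Right-hand sides:
  c_0 = sigma^2 (1 + theta_1 psi_1) = 4 * (1 + (0.319)(1.08)) = 4 * 1.34452 = 5.37808
  c_1 = sigma^2 theta_1 = 4 * (0.319) = 1.276
  c_2 = 0
Equations for k = 0 and k = 1 (AR order 1):
  gamma(0) = phi_1 gamma(1) + c_0
  gamma(1) = phi_1 gamma(0) + c_1
Substituting the second into the first: gamma(0) (1 - phi_1^2) = c_0 + phi_1 c_1, so
  gamma(0) = (c_0 + phi_1 c_1) / (1 - phi_1^2) = (5.37808 + (0.761)(1.276)) / (1 - (0.761)^2) = 6.349116 / 0.420879 = 15.085371.
Therefore gamma(0) = 15.0854 (to 4 decimal places).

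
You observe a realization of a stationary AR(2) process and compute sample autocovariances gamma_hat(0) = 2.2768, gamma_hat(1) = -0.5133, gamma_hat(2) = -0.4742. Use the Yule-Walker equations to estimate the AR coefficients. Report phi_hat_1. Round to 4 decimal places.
\hat\phi_{1} = -0.2870

The Yule-Walker equations for an AR(p) process read, in matrix form,
  Gamma_p phi = r_p,   with   (Gamma_p)_{ij} = gamma(|i - j|),
                       (r_p)_i = gamma(i),   i,j = 1..p.
Substitute the sample gammas (Toeplitz matrix and right-hand side of size 2):
  Gamma_p = [[2.2768, -0.5133], [-0.5133, 2.2768]]
  r_p     = [-0.5133, -0.4742]
Written out:
  2.2768 phi_1 - 0.5133 phi_2 = -0.5133
  -0.5133 phi_1 + 2.2768 phi_2 = -0.4742
Solve by Cramer's rule:
  det = gamma(0)^2 - gamma(1)^2 = (2.2768)^2 - (-0.5133)^2 = 5.18381824 - 0.26347689 = 4.92034135
  phi_hat_1 = [gamma(1) gamma(0) - gamma(1) gamma(2)] / det = [(-0.5133)(2.2768) - (-0.5133)(-0.4742)] / 4.92034135 = -1.4120883 / 4.92034135 = -0.287
  phi_hat_2 = [gamma(0) gamma(2) - gamma(1)^2] / det = [(2.2768)(-0.4742) - (-0.5133)^2] / 4.92034135 = -1.34313545 / 4.92034135 = -0.273
So phi_hat = [-0.2870, -0.2730].
Therefore phi_hat_1 = -0.2870.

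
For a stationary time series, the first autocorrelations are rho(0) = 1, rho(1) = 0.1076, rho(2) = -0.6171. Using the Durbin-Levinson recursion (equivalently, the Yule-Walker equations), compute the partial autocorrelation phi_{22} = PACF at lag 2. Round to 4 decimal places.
\phi_{22} = -0.6360

The PACF at lag k is phi_{kk}, the last component of the solution
to the Yule-Walker system G_k phi = r_k where
  (G_k)_{ij} = rho(|i - j|), (r_k)_i = rho(i), i,j = 1..k.
Equivalently, Durbin-Levinson gives phi_{kk} iteratively:
  phi_{11} = rho(1)
  phi_{kk} = [rho(k) - sum_{j=1..k-1} phi_{k-1,j} rho(k-j)]
            / [1 - sum_{j=1..k-1} phi_{k-1,j} rho(j)],
  phi_{k,j} = phi_{k-1,j} - phi_{kk} phi_{k-1,k-j},  j = 1..k-1.
Step k = 1:
  phi_11 = rho(1) = 0.1076.
Step k = 2:
  phi_22 = [rho(2) - phi_11 rho(1)] / [1 - phi_11 rho(1)] = [-0.6171 - (0.1076)(0.1076)] / [1 - (0.1076)(0.1076)]
         = -0.62867776 / 0.98842224 = -0.636.
Therefore phi_{22} = -0.6360.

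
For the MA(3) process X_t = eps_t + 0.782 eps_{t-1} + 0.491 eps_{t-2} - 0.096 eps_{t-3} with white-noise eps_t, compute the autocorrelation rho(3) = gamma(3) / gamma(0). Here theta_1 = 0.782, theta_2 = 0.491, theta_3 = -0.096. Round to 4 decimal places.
\rho(3) = -0.0516

For an MA(q) process with theta_0 = 1, the autocovariance is
  gamma(k) = sigma^2 * sum_{i=0..q-k} theta_i * theta_{i+k},
and rho(k) = gamma(k) / gamma(0). Sigma^2 cancels.
  numerator   = (1)*(-0.096) = -0.096.
  denominator = (1)^2 + (0.782)^2 + (0.491)^2 + (-0.096)^2 = 1.861821.
  rho(3) = -0.096 / 1.861821 = -0.0516.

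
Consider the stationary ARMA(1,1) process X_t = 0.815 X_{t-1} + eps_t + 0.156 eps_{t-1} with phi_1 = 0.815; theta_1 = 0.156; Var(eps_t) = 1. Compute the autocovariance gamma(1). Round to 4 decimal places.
\gamma(1) = 3.2595

Multiply the model equation by X_{t-k} and take expectations. With theta_0 = psi_0 = 1 and psi_j the MA(infinity) weights, this gives
  gamma(k) - sum_i phi_i gamma(k-i) = c_k,
  c_k = sigma^2 * sum_{j=k..q} theta_j psi_{j-k}   (c_k = 0 for k > q),
using gamma(-m) = gamma(m).
psi-weights needed (psi_j = theta_j + sum_i phi_i psi_{j-i}):
  psi_1 = theta_1 + phi_1 = 0.156 + (0.815) = 0.971
Right-hand sides:
  c_0 = sigma^2 (1 + theta_1 psi_1) = 1 * (1 + (0.156)(0.971)) = 1 * 1.151476 = 1.151476
  c_1 = sigma^2 theta_1 = 1 * (0.156) = 0.156
  c_2 = 0
Equations for k = 0 and k = 1 (AR order 1):
  gamma(0) = phi_1 gamma(1) + c_0
  gamma(1) = phi_1 gamma(0) + c_1
Substituting the second into the first: gamma(0) (1 - phi_1^2) = c_0 + phi_1 c_1, so
  gamma(0) = (c_0 + phi_1 c_1) / (1 - phi_1^2) = (1.151476 + (0.815)(0.156)) / (1 - (0.815)^2) = 1.278616 / 0.335775 = 3.807955.
  gamma(1) = phi_1 gamma(0) + c_1 = (0.815)(3.807955) + (0.156) = 3.259483.
Therefore gamma(1) = 3.2595 (to 4 decimal places).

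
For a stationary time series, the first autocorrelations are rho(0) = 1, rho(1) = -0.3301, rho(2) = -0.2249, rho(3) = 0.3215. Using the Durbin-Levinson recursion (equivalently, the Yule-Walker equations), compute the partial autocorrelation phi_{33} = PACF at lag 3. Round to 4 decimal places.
\phi_{33} = 0.1250

The PACF at lag k is phi_{kk}, the last component of the solution
to the Yule-Walker system G_k phi = r_k where
  (G_k)_{ij} = rho(|i - j|), (r_k)_i = rho(i), i,j = 1..k.
Equivalently, Durbin-Levinson gives phi_{kk} iteratively:
  phi_{11} = rho(1)
  phi_{kk} = [rho(k) - sum_{j=1..k-1} phi_{k-1,j} rho(k-j)]
            / [1 - sum_{j=1..k-1} phi_{k-1,j} rho(j)],
  phi_{k,j} = phi_{k-1,j} - phi_{kk} phi_{k-1,k-j},  j = 1..k-1.
Step k = 1:
  phi_11 = rho(1) = -0.3301.
Step k = 2:
  phi_22 = [rho(2) - phi_11 rho(1)] / [1 - phi_11 rho(1)] = [-0.2249 - (-0.3301)(-0.3301)] / [1 - (-0.3301)(-0.3301)]
         = -0.33386601 / 0.89103399 = -0.374695.
  Update: phi_21 = phi_11 - phi_22 phi_11 = -0.3301 - (-0.374695)(-0.3301) = -0.453787.
Step k = 3:
  phi_33 = [rho(3) - phi_21 rho(2) - phi_22 rho(1)] / [1 - phi_21 rho(1) - phi_22 rho(2)]
    numerator   = 0.3215 - (-0.453787)(-0.2249) - (-0.374695)(-0.3301) = 0.09575651
    denominator = 1 - (-0.453787)(-0.3301) - (-0.374695)(-0.2249) = 0.76593605
  phi_33 = 0.09575651 / 0.76593605 = 0.125.
Therefore phi_{33} = 0.1250.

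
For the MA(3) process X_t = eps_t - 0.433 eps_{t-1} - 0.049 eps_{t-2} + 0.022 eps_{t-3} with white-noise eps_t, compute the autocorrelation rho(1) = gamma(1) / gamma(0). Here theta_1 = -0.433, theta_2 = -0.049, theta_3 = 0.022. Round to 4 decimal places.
\rho(1) = -0.3468

For an MA(q) process with theta_0 = 1, the autocovariance is
  gamma(k) = sigma^2 * sum_{i=0..q-k} theta_i * theta_{i+k},
and rho(k) = gamma(k) / gamma(0). Sigma^2 cancels.
  numerator   = (1)*(-0.433) + (-0.433)*(-0.049) + (-0.049)*(0.022) = -0.412861.
  denominator = (1)^2 + (-0.433)^2 + (-0.049)^2 + (0.022)^2 = 1.190374.
  rho(1) = -0.412861 / 1.190374 = -0.3468.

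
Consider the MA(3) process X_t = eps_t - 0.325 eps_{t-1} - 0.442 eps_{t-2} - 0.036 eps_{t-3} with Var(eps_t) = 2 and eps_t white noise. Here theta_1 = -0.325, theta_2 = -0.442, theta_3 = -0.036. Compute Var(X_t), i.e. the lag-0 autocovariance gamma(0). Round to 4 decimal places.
\gamma(0) = 2.6046

For an MA(q) process X_t = eps_t + sum_i theta_i eps_{t-i} with
Var(eps_t) = sigma^2, the variance is
  gamma(0) = sigma^2 * (1 + sum_i theta_i^2).
  sum_i theta_i^2 = (-0.325)^2 + (-0.442)^2 + (-0.036)^2 = 0.105625 + 0.195364 + 0.001296 = 0.302285.
  gamma(0) = 2 * (1 + 0.302285) = 2 * 1.302285 = 2.60457, which rounds to 2.6046.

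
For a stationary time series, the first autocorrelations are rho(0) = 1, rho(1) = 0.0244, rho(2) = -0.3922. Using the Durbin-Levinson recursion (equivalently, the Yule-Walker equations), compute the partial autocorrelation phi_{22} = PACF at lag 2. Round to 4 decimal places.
\phi_{22} = -0.3930

The PACF at lag k is phi_{kk}, the last component of the solution
to the Yule-Walker system G_k phi = r_k where
  (G_k)_{ij} = rho(|i - j|), (r_k)_i = rho(i), i,j = 1..k.
Equivalently, Durbin-Levinson gives phi_{kk} iteratively:
  phi_{11} = rho(1)
  phi_{kk} = [rho(k) - sum_{j=1..k-1} phi_{k-1,j} rho(k-j)]
            / [1 - sum_{j=1..k-1} phi_{k-1,j} rho(j)],
  phi_{k,j} = phi_{k-1,j} - phi_{kk} phi_{k-1,k-j},  j = 1..k-1.
Step k = 1:
  phi_11 = rho(1) = 0.0244.
Step k = 2:
  phi_22 = [rho(2) - phi_11 rho(1)] / [1 - phi_11 rho(1)] = [-0.3922 - (0.0244)(0.0244)] / [1 - (0.0244)(0.0244)]
         = -0.39279536 / 0.99940464 = -0.393.
Therefore phi_{22} = -0.3930.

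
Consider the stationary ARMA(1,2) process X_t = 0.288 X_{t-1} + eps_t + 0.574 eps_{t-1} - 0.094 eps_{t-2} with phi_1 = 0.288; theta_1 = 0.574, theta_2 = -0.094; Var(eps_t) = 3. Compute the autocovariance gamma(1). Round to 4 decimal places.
\gamma(1) = 3.0073

Multiply the model equation by X_{t-k} and take expectations. With theta_0 = psi_0 = 1 and psi_j the MA(infinity) weights, this gives
  gamma(k) - sum_i phi_i gamma(k-i) = c_k,
  c_k = sigma^2 * sum_{j=k..q} theta_j psi_{j-k}   (c_k = 0 for k > q),
using gamma(-m) = gamma(m).
psi-weights needed (psi_j = theta_j + sum_i phi_i psi_{j-i}):
  psi_1 = theta_1 + phi_1 = 0.574 + (0.288) = 0.862
  psi_2 = theta_2 + phi_1 psi_1 = -0.094 + (0.288)(0.862) = 0.154256
Right-hand sides:
  c_0 = sigma^2 (1 + theta_1 psi_1 + theta_2 psi_2) = 3 * (1 + (0.574)(0.862) + (-0.094)(0.154256)) = 3 * 1.480288 = 4.440864
  c_1 = sigma^2 (theta_1 + theta_2 psi_1) = 3 * (0.574 + (-0.094)(0.862)) = 1.478916
  c_2 = sigma^2 theta_2 = 3 * (-0.094) = -0.282
Equations for k = 0 and k = 1 (AR order 1):
  gamma(0) = phi_1 gamma(1) + c_0
  gamma(1) = phi_1 gamma(0) + c_1
Substituting the second into the first: gamma(0) (1 - phi_1^2) = c_0 + phi_1 c_1, so
  gamma(0) = (c_0 + phi_1 c_1) / (1 - phi_1^2) = (4.440864 + (0.288)(1.478916)) / (1 - (0.288)^2) = 4.866792 / 0.917056 = 5.306973.
  gamma(1) = phi_1 gamma(0) + c_1 = (0.288)(5.306973) + (1.478916) = 3.007324.
Therefore gamma(1) = 3.0073 (to 4 decimal places).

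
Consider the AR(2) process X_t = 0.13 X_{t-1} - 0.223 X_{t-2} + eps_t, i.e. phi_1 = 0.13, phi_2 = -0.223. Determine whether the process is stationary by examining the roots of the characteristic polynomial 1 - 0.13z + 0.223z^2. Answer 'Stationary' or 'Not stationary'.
\text{Stationary}

The AR(p) characteristic polynomial is P(z) = 1 - 0.13z + 0.223z^2.
Stationarity requires all roots to lie outside the unit circle, i.e. |z| > 1 for every root.
Set 1 + (-0.13) z + (0.223) z^2 = 0, i.e. a z^2 + b z + c = 0 with a = 0.223, b = -0.13, c = 1.
Discriminant D = b^2 - 4ac = (-0.13)^2 - 4*(0.223)*1 = 0.0169 - (0.892) = -0.8751.
D < 0, so the roots are the complex-conjugate pair z = (-b +/- i sqrt(-D)) / (2a) = 0.2915 +/- 2.0975i.
For a conjugate pair |z|^2 = z * conj(z) = (product of roots) = c/a = 1/(0.223) = 4.484305, so |z| = sqrt(4.484305) = 2.1176 for both roots.
Moduli of all roots: 2.1176, 2.1176.
All moduli strictly greater than 1? Yes.
Verdict: Stationary.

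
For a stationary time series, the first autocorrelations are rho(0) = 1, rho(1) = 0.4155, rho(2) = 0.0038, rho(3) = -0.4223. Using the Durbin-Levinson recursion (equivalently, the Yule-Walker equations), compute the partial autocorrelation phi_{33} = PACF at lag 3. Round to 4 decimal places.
\phi_{33} = -0.4281

The PACF at lag k is phi_{kk}, the last component of the solution
to the Yule-Walker system G_k phi = r_k where
  (G_k)_{ij} = rho(|i - j|), (r_k)_i = rho(i), i,j = 1..k.
Equivalently, Durbin-Levinson gives phi_{kk} iteratively:
  phi_{11} = rho(1)
  phi_{kk} = [rho(k) - sum_{j=1..k-1} phi_{k-1,j} rho(k-j)]
            / [1 - sum_{j=1..k-1} phi_{k-1,j} rho(j)],
  phi_{k,j} = phi_{k-1,j} - phi_{kk} phi_{k-1,k-j},  j = 1..k-1.
Step k = 1:
  phi_11 = rho(1) = 0.4155.
Step k = 2:
  phi_22 = [rho(2) - phi_11 rho(1)] / [1 - phi_11 rho(1)] = [0.0038 - (0.4155)(0.4155)] / [1 - (0.4155)(0.4155)]
         = -0.16884025 / 0.82735975 = -0.204071.
  Update: phi_21 = phi_11 - phi_22 phi_11 = 0.4155 - (-0.204071)(0.4155) = 0.500292.
Step k = 3:
  phi_33 = [rho(3) - phi_21 rho(2) - phi_22 rho(1)] / [1 - phi_21 rho(1) - phi_22 rho(2)]
    numerator   = -0.4223 - (0.500292)(0.0038) - (-0.204071)(0.4155) = -0.33940955
    denominator = 1 - (0.500292)(0.4155) - (-0.204071)(0.0038) = 0.79290433
  phi_33 = -0.33940955 / 0.79290433 = -0.4281.
Therefore phi_{33} = -0.4281.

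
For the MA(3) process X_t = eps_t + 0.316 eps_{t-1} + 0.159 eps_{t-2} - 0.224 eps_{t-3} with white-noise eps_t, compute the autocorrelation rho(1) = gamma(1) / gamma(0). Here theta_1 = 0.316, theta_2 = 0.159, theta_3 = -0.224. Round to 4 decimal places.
\rho(1) = 0.2813

For an MA(q) process with theta_0 = 1, the autocovariance is
  gamma(k) = sigma^2 * sum_{i=0..q-k} theta_i * theta_{i+k},
and rho(k) = gamma(k) / gamma(0). Sigma^2 cancels.
  numerator   = (1)*(0.316) + (0.316)*(0.159) + (0.159)*(-0.224) = 0.330628.
  denominator = (1)^2 + (0.316)^2 + (0.159)^2 + (-0.224)^2 = 1.175313.
  rho(1) = 0.330628 / 1.175313 = 0.2813.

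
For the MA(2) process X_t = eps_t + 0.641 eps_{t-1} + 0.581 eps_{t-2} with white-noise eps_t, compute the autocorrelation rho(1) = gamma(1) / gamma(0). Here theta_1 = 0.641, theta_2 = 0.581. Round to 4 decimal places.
\rho(1) = 0.5796

For an MA(q) process with theta_0 = 1, the autocovariance is
  gamma(k) = sigma^2 * sum_{i=0..q-k} theta_i * theta_{i+k},
and rho(k) = gamma(k) / gamma(0). Sigma^2 cancels.
  numerator   = (1)*(0.641) + (0.641)*(0.581) = 1.013421.
  denominator = (1)^2 + (0.641)^2 + (0.581)^2 = 1.748442.
  rho(1) = 1.013421 / 1.748442 = 0.5796.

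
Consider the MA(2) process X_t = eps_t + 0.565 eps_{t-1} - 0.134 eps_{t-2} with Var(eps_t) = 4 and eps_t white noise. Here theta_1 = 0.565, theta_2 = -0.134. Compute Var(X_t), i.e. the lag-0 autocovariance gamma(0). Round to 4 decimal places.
\gamma(0) = 5.3487

For an MA(q) process X_t = eps_t + sum_i theta_i eps_{t-i} with
Var(eps_t) = sigma^2, the variance is
  gamma(0) = sigma^2 * (1 + sum_i theta_i^2).
  sum_i theta_i^2 = (0.565)^2 + (-0.134)^2 = 0.319225 + 0.017956 = 0.337181.
  gamma(0) = 4 * (1 + 0.337181) = 4 * 1.337181 = 5.348724, which rounds to 5.3487.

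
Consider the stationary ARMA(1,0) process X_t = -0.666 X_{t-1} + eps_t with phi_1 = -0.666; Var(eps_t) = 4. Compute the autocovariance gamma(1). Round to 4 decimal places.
\gamma(1) = -4.7875

Multiply the model equation by X_{t-k} and take expectations. With theta_0 = psi_0 = 1 and psi_j the MA(infinity) weights, this gives
  gamma(k) - sum_i phi_i gamma(k-i) = c_k,
  c_k = sigma^2 * sum_{j=k..q} theta_j psi_{j-k}   (c_k = 0 for k > q),
using gamma(-m) = gamma(m).
Pure AR (q = 0): c_0 = sigma^2 = 4, c_k = 0 for k >= 1.
Equations for k = 0 and k = 1 (AR order 1):
  gamma(0) = phi_1 gamma(1) + c_0
  gamma(1) = phi_1 gamma(0) + c_1
Substituting the second into the first: gamma(0) (1 - phi_1^2) = c_0 + phi_1 c_1, so
  gamma(0) = c_0 / (1 - phi_1^2) = 4 / (1 - (-0.666)^2) = 4 / 0.556444 = 7.188504.
  gamma(1) = phi_1 gamma(0) = (-0.666)(7.188504) = -4.787544.
Therefore gamma(1) = -4.7875 (to 4 decimal places).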